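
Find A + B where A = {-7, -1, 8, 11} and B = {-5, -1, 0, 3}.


A + B = {a + b : a ∈ A, b ∈ B}.
Enumerate all |A|·|B| = 4·4 = 16 pairs (a, b) and collect distinct sums.
a = -7: -7+-5=-12, -7+-1=-8, -7+0=-7, -7+3=-4
a = -1: -1+-5=-6, -1+-1=-2, -1+0=-1, -1+3=2
a = 8: 8+-5=3, 8+-1=7, 8+0=8, 8+3=11
a = 11: 11+-5=6, 11+-1=10, 11+0=11, 11+3=14
Collecting distinct sums: A + B = {-12, -8, -7, -6, -4, -2, -1, 2, 3, 6, 7, 8, 10, 11, 14}
|A + B| = 15

A + B = {-12, -8, -7, -6, -4, -2, -1, 2, 3, 6, 7, 8, 10, 11, 14}


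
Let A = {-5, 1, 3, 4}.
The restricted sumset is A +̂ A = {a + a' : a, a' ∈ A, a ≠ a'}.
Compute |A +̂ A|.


Restricted sumset: A +̂ A = {a + a' : a ∈ A, a' ∈ A, a ≠ a'}.
Equivalently, take A + A and drop any sum 2a that is achievable ONLY as a + a for a ∈ A (i.e. sums representable only with equal summands).
Enumerate pairs (a, a') with a < a' (symmetric, so each unordered pair gives one sum; this covers all a ≠ a'):
  -5 + 1 = -4
  -5 + 3 = -2
  -5 + 4 = -1
  1 + 3 = 4
  1 + 4 = 5
  3 + 4 = 7
Collected distinct sums: {-4, -2, -1, 4, 5, 7}
|A +̂ A| = 6
(Reference bound: |A +̂ A| ≥ 2|A| - 3 for |A| ≥ 2, with |A| = 4 giving ≥ 5.)

|A +̂ A| = 6


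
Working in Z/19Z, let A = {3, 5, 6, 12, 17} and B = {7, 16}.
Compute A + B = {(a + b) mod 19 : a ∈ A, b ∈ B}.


Work in Z/19Z: reduce every sum a + b modulo 19.
Enumerate all 10 pairs:
a = 3: 3+7=10, 3+16=0
a = 5: 5+7=12, 5+16=2
a = 6: 6+7=13, 6+16=3
a = 12: 12+7=0, 12+16=9
a = 17: 17+7=5, 17+16=14
Distinct residues collected: {0, 2, 3, 5, 9, 10, 12, 13, 14}
|A + B| = 9 (out of 19 total residues).

A + B = {0, 2, 3, 5, 9, 10, 12, 13, 14}


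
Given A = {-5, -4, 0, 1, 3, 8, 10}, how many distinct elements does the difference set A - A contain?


A - A = {a - a' : a, a' ∈ A}; |A| = 7.
Bounds: 2|A|-1 ≤ |A - A| ≤ |A|² - |A| + 1, i.e. 13 ≤ |A - A| ≤ 43.
Note: 0 ∈ A - A always (from a - a). The set is symmetric: if d ∈ A - A then -d ∈ A - A.
Enumerate nonzero differences d = a - a' with a > a' (then include -d):
Positive differences: {1, 2, 3, 4, 5, 6, 7, 8, 9, 10, 12, 13, 14, 15}
Full difference set: {0} ∪ (positive diffs) ∪ (negative diffs).
|A - A| = 1 + 2·14 = 29 (matches direct enumeration: 29).

|A - A| = 29


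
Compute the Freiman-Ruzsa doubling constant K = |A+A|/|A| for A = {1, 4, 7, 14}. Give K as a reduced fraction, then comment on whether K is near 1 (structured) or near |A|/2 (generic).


|A| = 4.
Compute A + A by enumerating all 16 pairs.
A + A = {2, 5, 8, 11, 14, 15, 18, 21, 28}, so |A + A| = 9.
K = |A + A| / |A| = 9/4 (already in lowest terms) ≈ 2.2500.
Reference: AP of size 4 gives K = 7/4 ≈ 1.7500; a fully generic set of size 4 gives K ≈ 2.5000.

|A| = 4, |A + A| = 9, K = 9/4.


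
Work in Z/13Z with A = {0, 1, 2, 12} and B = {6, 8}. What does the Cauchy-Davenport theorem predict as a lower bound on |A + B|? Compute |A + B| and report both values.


Cauchy-Davenport: |A + B| ≥ min(p, |A| + |B| - 1) for A, B nonempty in Z/pZ.
|A| = 4, |B| = 2, p = 13.
CD lower bound = min(13, 4 + 2 - 1) = min(13, 5) = 5.
Compute A + B mod 13 directly:
a = 0: 0+6=6, 0+8=8
a = 1: 1+6=7, 1+8=9
a = 2: 2+6=8, 2+8=10
a = 12: 12+6=5, 12+8=7
A + B = {5, 6, 7, 8, 9, 10}, so |A + B| = 6.
Verify: 6 ≥ 5? Yes ✓.

CD lower bound = 5, actual |A + B| = 6.


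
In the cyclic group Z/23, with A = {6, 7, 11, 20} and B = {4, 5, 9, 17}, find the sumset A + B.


Work in Z/23Z: reduce every sum a + b modulo 23.
Enumerate all 16 pairs:
a = 6: 6+4=10, 6+5=11, 6+9=15, 6+17=0
a = 7: 7+4=11, 7+5=12, 7+9=16, 7+17=1
a = 11: 11+4=15, 11+5=16, 11+9=20, 11+17=5
a = 20: 20+4=1, 20+5=2, 20+9=6, 20+17=14
Distinct residues collected: {0, 1, 2, 5, 6, 10, 11, 12, 14, 15, 16, 20}
|A + B| = 12 (out of 23 total residues).

A + B = {0, 1, 2, 5, 6, 10, 11, 12, 14, 15, 16, 20}


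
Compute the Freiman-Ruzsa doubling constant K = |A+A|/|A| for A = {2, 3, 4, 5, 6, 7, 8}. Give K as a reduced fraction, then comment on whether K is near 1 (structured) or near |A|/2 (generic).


|A| = 7.
Compute A + A by enumerating all 49 pairs.
A + A = {4, 5, 6, 7, 8, 9, 10, 11, 12, 13, 14, 15, 16}, so |A + A| = 13.
K = |A + A| / |A| = 13/7 (already in lowest terms) ≈ 1.8571.
Reference: AP of size 7 gives K = 13/7 ≈ 1.8571; a fully generic set of size 7 gives K ≈ 4.0000.

|A| = 7, |A + A| = 13, K = 13/7.


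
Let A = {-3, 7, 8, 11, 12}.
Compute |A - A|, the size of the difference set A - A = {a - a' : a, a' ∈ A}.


A - A = {a - a' : a, a' ∈ A}; |A| = 5.
Bounds: 2|A|-1 ≤ |A - A| ≤ |A|² - |A| + 1, i.e. 9 ≤ |A - A| ≤ 21.
Note: 0 ∈ A - A always (from a - a). The set is symmetric: if d ∈ A - A then -d ∈ A - A.
Enumerate nonzero differences d = a - a' with a > a' (then include -d):
Positive differences: {1, 3, 4, 5, 10, 11, 14, 15}
Full difference set: {0} ∪ (positive diffs) ∪ (negative diffs).
|A - A| = 1 + 2·8 = 17 (matches direct enumeration: 17).

|A - A| = 17


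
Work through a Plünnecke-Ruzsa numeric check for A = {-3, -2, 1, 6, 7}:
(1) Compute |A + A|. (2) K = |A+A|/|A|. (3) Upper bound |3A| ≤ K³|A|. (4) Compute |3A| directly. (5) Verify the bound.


|A| = 5.
Step 1: Compute A + A by enumerating all 25 pairs.
A + A = {-6, -5, -4, -2, -1, 2, 3, 4, 5, 7, 8, 12, 13, 14}, so |A + A| = 14.
Step 2: Doubling constant K = |A + A|/|A| = 14/5 = 14/5 ≈ 2.8000.
Step 3: Plünnecke-Ruzsa gives |3A| ≤ K³·|A| = (2.8000)³ · 5 ≈ 109.7600.
Step 4: Compute 3A = A + A + A directly by enumerating all triples (a,b,c) ∈ A³; |3A| = 27.
Step 5: Check 27 ≤ 109.7600? Yes ✓.

K = 14/5, Plünnecke-Ruzsa bound K³|A| ≈ 109.7600, |3A| = 27, inequality holds.


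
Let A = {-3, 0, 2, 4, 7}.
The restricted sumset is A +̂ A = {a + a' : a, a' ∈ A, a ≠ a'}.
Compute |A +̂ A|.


Restricted sumset: A +̂ A = {a + a' : a ∈ A, a' ∈ A, a ≠ a'}.
Equivalently, take A + A and drop any sum 2a that is achievable ONLY as a + a for a ∈ A (i.e. sums representable only with equal summands).
Enumerate pairs (a, a') with a < a' (symmetric, so each unordered pair gives one sum; this covers all a ≠ a'):
  -3 + 0 = -3
  -3 + 2 = -1
  -3 + 4 = 1
  -3 + 7 = 4
  0 + 2 = 2
  0 + 4 = 4
  0 + 7 = 7
  2 + 4 = 6
  2 + 7 = 9
  4 + 7 = 11
Collected distinct sums: {-3, -1, 1, 2, 4, 6, 7, 9, 11}
|A +̂ A| = 9
(Reference bound: |A +̂ A| ≥ 2|A| - 3 for |A| ≥ 2, with |A| = 5 giving ≥ 7.)

|A +̂ A| = 9


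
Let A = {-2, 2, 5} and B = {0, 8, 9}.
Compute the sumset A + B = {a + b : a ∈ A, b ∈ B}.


A + B = {a + b : a ∈ A, b ∈ B}.
Enumerate all |A|·|B| = 3·3 = 9 pairs (a, b) and collect distinct sums.
a = -2: -2+0=-2, -2+8=6, -2+9=7
a = 2: 2+0=2, 2+8=10, 2+9=11
a = 5: 5+0=5, 5+8=13, 5+9=14
Collecting distinct sums: A + B = {-2, 2, 5, 6, 7, 10, 11, 13, 14}
|A + B| = 9

A + B = {-2, 2, 5, 6, 7, 10, 11, 13, 14}


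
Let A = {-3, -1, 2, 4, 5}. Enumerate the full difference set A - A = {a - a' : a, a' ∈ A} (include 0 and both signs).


A - A = {a - a' : a, a' ∈ A}.
Compute a - a' for each ordered pair (a, a'):
a = -3: -3--3=0, -3--1=-2, -3-2=-5, -3-4=-7, -3-5=-8
a = -1: -1--3=2, -1--1=0, -1-2=-3, -1-4=-5, -1-5=-6
a = 2: 2--3=5, 2--1=3, 2-2=0, 2-4=-2, 2-5=-3
a = 4: 4--3=7, 4--1=5, 4-2=2, 4-4=0, 4-5=-1
a = 5: 5--3=8, 5--1=6, 5-2=3, 5-4=1, 5-5=0
Collecting distinct values (and noting 0 appears from a-a):
A - A = {-8, -7, -6, -5, -3, -2, -1, 0, 1, 2, 3, 5, 6, 7, 8}
|A - A| = 15

A - A = {-8, -7, -6, -5, -3, -2, -1, 0, 1, 2, 3, 5, 6, 7, 8}


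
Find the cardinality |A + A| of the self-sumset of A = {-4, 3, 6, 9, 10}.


A + A = {a + a' : a, a' ∈ A}; |A| = 5.
General bounds: 2|A| - 1 ≤ |A + A| ≤ |A|(|A|+1)/2, i.e. 9 ≤ |A + A| ≤ 15.
Lower bound 2|A|-1 is attained iff A is an arithmetic progression.
Enumerate sums a + a' for a ≤ a' (symmetric, so this suffices):
a = -4: -4+-4=-8, -4+3=-1, -4+6=2, -4+9=5, -4+10=6
a = 3: 3+3=6, 3+6=9, 3+9=12, 3+10=13
a = 6: 6+6=12, 6+9=15, 6+10=16
a = 9: 9+9=18, 9+10=19
a = 10: 10+10=20
Distinct sums: {-8, -1, 2, 5, 6, 9, 12, 13, 15, 16, 18, 19, 20}
|A + A| = 13

|A + A| = 13


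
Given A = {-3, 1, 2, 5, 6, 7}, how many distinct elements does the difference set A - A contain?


A - A = {a - a' : a, a' ∈ A}; |A| = 6.
Bounds: 2|A|-1 ≤ |A - A| ≤ |A|² - |A| + 1, i.e. 11 ≤ |A - A| ≤ 31.
Note: 0 ∈ A - A always (from a - a). The set is symmetric: if d ∈ A - A then -d ∈ A - A.
Enumerate nonzero differences d = a - a' with a > a' (then include -d):
Positive differences: {1, 2, 3, 4, 5, 6, 8, 9, 10}
Full difference set: {0} ∪ (positive diffs) ∪ (negative diffs).
|A - A| = 1 + 2·9 = 19 (matches direct enumeration: 19).

|A - A| = 19


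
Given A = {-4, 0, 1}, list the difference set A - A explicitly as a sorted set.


A - A = {a - a' : a, a' ∈ A}.
Compute a - a' for each ordered pair (a, a'):
a = -4: -4--4=0, -4-0=-4, -4-1=-5
a = 0: 0--4=4, 0-0=0, 0-1=-1
a = 1: 1--4=5, 1-0=1, 1-1=0
Collecting distinct values (and noting 0 appears from a-a):
A - A = {-5, -4, -1, 0, 1, 4, 5}
|A - A| = 7

A - A = {-5, -4, -1, 0, 1, 4, 5}


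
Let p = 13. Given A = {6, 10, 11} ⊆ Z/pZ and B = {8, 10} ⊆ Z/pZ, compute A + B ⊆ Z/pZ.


Work in Z/13Z: reduce every sum a + b modulo 13.
Enumerate all 6 pairs:
a = 6: 6+8=1, 6+10=3
a = 10: 10+8=5, 10+10=7
a = 11: 11+8=6, 11+10=8
Distinct residues collected: {1, 3, 5, 6, 7, 8}
|A + B| = 6 (out of 13 total residues).

A + B = {1, 3, 5, 6, 7, 8}


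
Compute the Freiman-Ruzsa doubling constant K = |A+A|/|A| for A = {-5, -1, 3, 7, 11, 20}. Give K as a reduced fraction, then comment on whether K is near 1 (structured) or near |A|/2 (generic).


|A| = 6.
Compute A + A by enumerating all 36 pairs.
A + A = {-10, -6, -2, 2, 6, 10, 14, 15, 18, 19, 22, 23, 27, 31, 40}, so |A + A| = 15.
K = |A + A| / |A| = 15/6 = 5/2 ≈ 2.5000.
Reference: AP of size 6 gives K = 11/6 ≈ 1.8333; a fully generic set of size 6 gives K ≈ 3.5000.

|A| = 6, |A + A| = 15, K = 15/6 = 5/2.


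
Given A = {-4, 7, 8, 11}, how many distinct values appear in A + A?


A + A = {a + a' : a, a' ∈ A}; |A| = 4.
General bounds: 2|A| - 1 ≤ |A + A| ≤ |A|(|A|+1)/2, i.e. 7 ≤ |A + A| ≤ 10.
Lower bound 2|A|-1 is attained iff A is an arithmetic progression.
Enumerate sums a + a' for a ≤ a' (symmetric, so this suffices):
a = -4: -4+-4=-8, -4+7=3, -4+8=4, -4+11=7
a = 7: 7+7=14, 7+8=15, 7+11=18
a = 8: 8+8=16, 8+11=19
a = 11: 11+11=22
Distinct sums: {-8, 3, 4, 7, 14, 15, 16, 18, 19, 22}
|A + A| = 10

|A + A| = 10


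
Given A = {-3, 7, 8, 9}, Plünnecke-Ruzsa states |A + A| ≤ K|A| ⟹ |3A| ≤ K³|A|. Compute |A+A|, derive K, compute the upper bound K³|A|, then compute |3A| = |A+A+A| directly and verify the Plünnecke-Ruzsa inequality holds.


|A| = 4.
Step 1: Compute A + A by enumerating all 16 pairs.
A + A = {-6, 4, 5, 6, 14, 15, 16, 17, 18}, so |A + A| = 9.
Step 2: Doubling constant K = |A + A|/|A| = 9/4 = 9/4 ≈ 2.2500.
Step 3: Plünnecke-Ruzsa gives |3A| ≤ K³·|A| = (2.2500)³ · 4 ≈ 45.5625.
Step 4: Compute 3A = A + A + A directly by enumerating all triples (a,b,c) ∈ A³; |3A| = 16.
Step 5: Check 16 ≤ 45.5625? Yes ✓.

K = 9/4, Plünnecke-Ruzsa bound K³|A| ≈ 45.5625, |3A| = 16, inequality holds.


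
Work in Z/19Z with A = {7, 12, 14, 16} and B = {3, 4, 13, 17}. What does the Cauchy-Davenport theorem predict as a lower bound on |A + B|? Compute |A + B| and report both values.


Cauchy-Davenport: |A + B| ≥ min(p, |A| + |B| - 1) for A, B nonempty in Z/pZ.
|A| = 4, |B| = 4, p = 19.
CD lower bound = min(19, 4 + 4 - 1) = min(19, 7) = 7.
Compute A + B mod 19 directly:
a = 7: 7+3=10, 7+4=11, 7+13=1, 7+17=5
a = 12: 12+3=15, 12+4=16, 12+13=6, 12+17=10
a = 14: 14+3=17, 14+4=18, 14+13=8, 14+17=12
a = 16: 16+3=0, 16+4=1, 16+13=10, 16+17=14
A + B = {0, 1, 5, 6, 8, 10, 11, 12, 14, 15, 16, 17, 18}, so |A + B| = 13.
Verify: 13 ≥ 7? Yes ✓.

CD lower bound = 7, actual |A + B| = 13.


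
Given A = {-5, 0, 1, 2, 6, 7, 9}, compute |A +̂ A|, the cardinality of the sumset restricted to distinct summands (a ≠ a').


Restricted sumset: A +̂ A = {a + a' : a ∈ A, a' ∈ A, a ≠ a'}.
Equivalently, take A + A and drop any sum 2a that is achievable ONLY as a + a for a ∈ A (i.e. sums representable only with equal summands).
Enumerate pairs (a, a') with a < a' (symmetric, so each unordered pair gives one sum; this covers all a ≠ a'):
  -5 + 0 = -5
  -5 + 1 = -4
  -5 + 2 = -3
  -5 + 6 = 1
  -5 + 7 = 2
  -5 + 9 = 4
  0 + 1 = 1
  0 + 2 = 2
  0 + 6 = 6
  0 + 7 = 7
  0 + 9 = 9
  1 + 2 = 3
  1 + 6 = 7
  1 + 7 = 8
  1 + 9 = 10
  2 + 6 = 8
  2 + 7 = 9
  2 + 9 = 11
  6 + 7 = 13
  6 + 9 = 15
  7 + 9 = 16
Collected distinct sums: {-5, -4, -3, 1, 2, 3, 4, 6, 7, 8, 9, 10, 11, 13, 15, 16}
|A +̂ A| = 16
(Reference bound: |A +̂ A| ≥ 2|A| - 3 for |A| ≥ 2, with |A| = 7 giving ≥ 11.)

|A +̂ A| = 16


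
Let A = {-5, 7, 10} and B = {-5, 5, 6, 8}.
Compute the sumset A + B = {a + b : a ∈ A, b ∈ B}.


A + B = {a + b : a ∈ A, b ∈ B}.
Enumerate all |A|·|B| = 3·4 = 12 pairs (a, b) and collect distinct sums.
a = -5: -5+-5=-10, -5+5=0, -5+6=1, -5+8=3
a = 7: 7+-5=2, 7+5=12, 7+6=13, 7+8=15
a = 10: 10+-5=5, 10+5=15, 10+6=16, 10+8=18
Collecting distinct sums: A + B = {-10, 0, 1, 2, 3, 5, 12, 13, 15, 16, 18}
|A + B| = 11

A + B = {-10, 0, 1, 2, 3, 5, 12, 13, 15, 16, 18}


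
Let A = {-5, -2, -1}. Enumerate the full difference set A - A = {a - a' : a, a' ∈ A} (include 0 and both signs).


A - A = {a - a' : a, a' ∈ A}.
Compute a - a' for each ordered pair (a, a'):
a = -5: -5--5=0, -5--2=-3, -5--1=-4
a = -2: -2--5=3, -2--2=0, -2--1=-1
a = -1: -1--5=4, -1--2=1, -1--1=0
Collecting distinct values (and noting 0 appears from a-a):
A - A = {-4, -3, -1, 0, 1, 3, 4}
|A - A| = 7

A - A = {-4, -3, -1, 0, 1, 3, 4}


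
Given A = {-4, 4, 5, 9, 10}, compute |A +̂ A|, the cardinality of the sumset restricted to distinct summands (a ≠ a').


Restricted sumset: A +̂ A = {a + a' : a ∈ A, a' ∈ A, a ≠ a'}.
Equivalently, take A + A and drop any sum 2a that is achievable ONLY as a + a for a ∈ A (i.e. sums representable only with equal summands).
Enumerate pairs (a, a') with a < a' (symmetric, so each unordered pair gives one sum; this covers all a ≠ a'):
  -4 + 4 = 0
  -4 + 5 = 1
  -4 + 9 = 5
  -4 + 10 = 6
  4 + 5 = 9
  4 + 9 = 13
  4 + 10 = 14
  5 + 9 = 14
  5 + 10 = 15
  9 + 10 = 19
Collected distinct sums: {0, 1, 5, 6, 9, 13, 14, 15, 19}
|A +̂ A| = 9
(Reference bound: |A +̂ A| ≥ 2|A| - 3 for |A| ≥ 2, with |A| = 5 giving ≥ 7.)

|A +̂ A| = 9


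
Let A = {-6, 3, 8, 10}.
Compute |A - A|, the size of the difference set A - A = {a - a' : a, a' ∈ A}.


A - A = {a - a' : a, a' ∈ A}; |A| = 4.
Bounds: 2|A|-1 ≤ |A - A| ≤ |A|² - |A| + 1, i.e. 7 ≤ |A - A| ≤ 13.
Note: 0 ∈ A - A always (from a - a). The set is symmetric: if d ∈ A - A then -d ∈ A - A.
Enumerate nonzero differences d = a - a' with a > a' (then include -d):
Positive differences: {2, 5, 7, 9, 14, 16}
Full difference set: {0} ∪ (positive diffs) ∪ (negative diffs).
|A - A| = 1 + 2·6 = 13 (matches direct enumeration: 13).

|A - A| = 13


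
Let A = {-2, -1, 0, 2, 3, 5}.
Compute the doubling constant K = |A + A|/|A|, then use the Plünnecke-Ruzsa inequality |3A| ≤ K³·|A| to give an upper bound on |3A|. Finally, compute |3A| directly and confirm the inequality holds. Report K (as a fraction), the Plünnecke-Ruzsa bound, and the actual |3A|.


|A| = 6.
Step 1: Compute A + A by enumerating all 36 pairs.
A + A = {-4, -3, -2, -1, 0, 1, 2, 3, 4, 5, 6, 7, 8, 10}, so |A + A| = 14.
Step 2: Doubling constant K = |A + A|/|A| = 14/6 = 14/6 ≈ 2.3333.
Step 3: Plünnecke-Ruzsa gives |3A| ≤ K³·|A| = (2.3333)³ · 6 ≈ 76.2222.
Step 4: Compute 3A = A + A + A directly by enumerating all triples (a,b,c) ∈ A³; |3A| = 21.
Step 5: Check 21 ≤ 76.2222? Yes ✓.

K = 14/6, Plünnecke-Ruzsa bound K³|A| ≈ 76.2222, |3A| = 21, inequality holds.


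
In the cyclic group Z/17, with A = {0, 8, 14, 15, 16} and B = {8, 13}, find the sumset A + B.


Work in Z/17Z: reduce every sum a + b modulo 17.
Enumerate all 10 pairs:
a = 0: 0+8=8, 0+13=13
a = 8: 8+8=16, 8+13=4
a = 14: 14+8=5, 14+13=10
a = 15: 15+8=6, 15+13=11
a = 16: 16+8=7, 16+13=12
Distinct residues collected: {4, 5, 6, 7, 8, 10, 11, 12, 13, 16}
|A + B| = 10 (out of 17 total residues).

A + B = {4, 5, 6, 7, 8, 10, 11, 12, 13, 16}


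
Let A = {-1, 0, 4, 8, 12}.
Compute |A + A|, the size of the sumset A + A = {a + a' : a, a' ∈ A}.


A + A = {a + a' : a, a' ∈ A}; |A| = 5.
General bounds: 2|A| - 1 ≤ |A + A| ≤ |A|(|A|+1)/2, i.e. 9 ≤ |A + A| ≤ 15.
Lower bound 2|A|-1 is attained iff A is an arithmetic progression.
Enumerate sums a + a' for a ≤ a' (symmetric, so this suffices):
a = -1: -1+-1=-2, -1+0=-1, -1+4=3, -1+8=7, -1+12=11
a = 0: 0+0=0, 0+4=4, 0+8=8, 0+12=12
a = 4: 4+4=8, 4+8=12, 4+12=16
a = 8: 8+8=16, 8+12=20
a = 12: 12+12=24
Distinct sums: {-2, -1, 0, 3, 4, 7, 8, 11, 12, 16, 20, 24}
|A + A| = 12

|A + A| = 12


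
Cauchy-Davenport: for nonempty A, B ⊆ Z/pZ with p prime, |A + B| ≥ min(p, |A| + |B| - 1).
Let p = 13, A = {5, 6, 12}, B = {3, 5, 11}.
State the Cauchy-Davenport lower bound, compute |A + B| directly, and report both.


Cauchy-Davenport: |A + B| ≥ min(p, |A| + |B| - 1) for A, B nonempty in Z/pZ.
|A| = 3, |B| = 3, p = 13.
CD lower bound = min(13, 3 + 3 - 1) = min(13, 5) = 5.
Compute A + B mod 13 directly:
a = 5: 5+3=8, 5+5=10, 5+11=3
a = 6: 6+3=9, 6+5=11, 6+11=4
a = 12: 12+3=2, 12+5=4, 12+11=10
A + B = {2, 3, 4, 8, 9, 10, 11}, so |A + B| = 7.
Verify: 7 ≥ 5? Yes ✓.

CD lower bound = 5, actual |A + B| = 7.


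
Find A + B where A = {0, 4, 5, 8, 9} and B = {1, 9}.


A + B = {a + b : a ∈ A, b ∈ B}.
Enumerate all |A|·|B| = 5·2 = 10 pairs (a, b) and collect distinct sums.
a = 0: 0+1=1, 0+9=9
a = 4: 4+1=5, 4+9=13
a = 5: 5+1=6, 5+9=14
a = 8: 8+1=9, 8+9=17
a = 9: 9+1=10, 9+9=18
Collecting distinct sums: A + B = {1, 5, 6, 9, 10, 13, 14, 17, 18}
|A + B| = 9

A + B = {1, 5, 6, 9, 10, 13, 14, 17, 18}


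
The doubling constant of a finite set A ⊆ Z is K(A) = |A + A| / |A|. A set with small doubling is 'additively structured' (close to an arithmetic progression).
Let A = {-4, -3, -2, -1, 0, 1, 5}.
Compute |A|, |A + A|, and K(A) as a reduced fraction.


|A| = 7.
Compute A + A by enumerating all 49 pairs.
A + A = {-8, -7, -6, -5, -4, -3, -2, -1, 0, 1, 2, 3, 4, 5, 6, 10}, so |A + A| = 16.
K = |A + A| / |A| = 16/7 (already in lowest terms) ≈ 2.2857.
Reference: AP of size 7 gives K = 13/7 ≈ 1.8571; a fully generic set of size 7 gives K ≈ 4.0000.

|A| = 7, |A + A| = 16, K = 16/7.


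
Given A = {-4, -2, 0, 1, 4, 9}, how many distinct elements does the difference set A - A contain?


A - A = {a - a' : a, a' ∈ A}; |A| = 6.
Bounds: 2|A|-1 ≤ |A - A| ≤ |A|² - |A| + 1, i.e. 11 ≤ |A - A| ≤ 31.
Note: 0 ∈ A - A always (from a - a). The set is symmetric: if d ∈ A - A then -d ∈ A - A.
Enumerate nonzero differences d = a - a' with a > a' (then include -d):
Positive differences: {1, 2, 3, 4, 5, 6, 8, 9, 11, 13}
Full difference set: {0} ∪ (positive diffs) ∪ (negative diffs).
|A - A| = 1 + 2·10 = 21 (matches direct enumeration: 21).

|A - A| = 21


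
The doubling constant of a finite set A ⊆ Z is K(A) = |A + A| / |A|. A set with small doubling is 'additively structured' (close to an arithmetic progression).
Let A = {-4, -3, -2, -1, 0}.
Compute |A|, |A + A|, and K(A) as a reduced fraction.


|A| = 5.
Compute A + A by enumerating all 25 pairs.
A + A = {-8, -7, -6, -5, -4, -3, -2, -1, 0}, so |A + A| = 9.
K = |A + A| / |A| = 9/5 (already in lowest terms) ≈ 1.8000.
Reference: AP of size 5 gives K = 9/5 ≈ 1.8000; a fully generic set of size 5 gives K ≈ 3.0000.

|A| = 5, |A + A| = 9, K = 9/5.


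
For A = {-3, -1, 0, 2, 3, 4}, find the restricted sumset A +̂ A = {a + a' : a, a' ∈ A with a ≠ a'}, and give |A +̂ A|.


Restricted sumset: A +̂ A = {a + a' : a ∈ A, a' ∈ A, a ≠ a'}.
Equivalently, take A + A and drop any sum 2a that is achievable ONLY as a + a for a ∈ A (i.e. sums representable only with equal summands).
Enumerate pairs (a, a') with a < a' (symmetric, so each unordered pair gives one sum; this covers all a ≠ a'):
  -3 + -1 = -4
  -3 + 0 = -3
  -3 + 2 = -1
  -3 + 3 = 0
  -3 + 4 = 1
  -1 + 0 = -1
  -1 + 2 = 1
  -1 + 3 = 2
  -1 + 4 = 3
  0 + 2 = 2
  0 + 3 = 3
  0 + 4 = 4
  2 + 3 = 5
  2 + 4 = 6
  3 + 4 = 7
Collected distinct sums: {-4, -3, -1, 0, 1, 2, 3, 4, 5, 6, 7}
|A +̂ A| = 11
(Reference bound: |A +̂ A| ≥ 2|A| - 3 for |A| ≥ 2, with |A| = 6 giving ≥ 9.)

|A +̂ A| = 11


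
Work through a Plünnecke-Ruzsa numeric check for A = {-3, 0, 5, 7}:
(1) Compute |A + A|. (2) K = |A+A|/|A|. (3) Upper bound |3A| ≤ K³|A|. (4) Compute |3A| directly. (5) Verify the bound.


|A| = 4.
Step 1: Compute A + A by enumerating all 16 pairs.
A + A = {-6, -3, 0, 2, 4, 5, 7, 10, 12, 14}, so |A + A| = 10.
Step 2: Doubling constant K = |A + A|/|A| = 10/4 = 10/4 ≈ 2.5000.
Step 3: Plünnecke-Ruzsa gives |3A| ≤ K³·|A| = (2.5000)³ · 4 ≈ 62.5000.
Step 4: Compute 3A = A + A + A directly by enumerating all triples (a,b,c) ∈ A³; |3A| = 19.
Step 5: Check 19 ≤ 62.5000? Yes ✓.

K = 10/4, Plünnecke-Ruzsa bound K³|A| ≈ 62.5000, |3A| = 19, inequality holds.


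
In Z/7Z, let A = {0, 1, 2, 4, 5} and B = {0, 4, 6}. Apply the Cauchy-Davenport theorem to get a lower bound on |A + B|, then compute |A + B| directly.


Cauchy-Davenport: |A + B| ≥ min(p, |A| + |B| - 1) for A, B nonempty in Z/pZ.
|A| = 5, |B| = 3, p = 7.
CD lower bound = min(7, 5 + 3 - 1) = min(7, 7) = 7.
Compute A + B mod 7 directly:
a = 0: 0+0=0, 0+4=4, 0+6=6
a = 1: 1+0=1, 1+4=5, 1+6=0
a = 2: 2+0=2, 2+4=6, 2+6=1
a = 4: 4+0=4, 4+4=1, 4+6=3
a = 5: 5+0=5, 5+4=2, 5+6=4
A + B = {0, 1, 2, 3, 4, 5, 6}, so |A + B| = 7.
Verify: 7 ≥ 7? Yes ✓.

CD lower bound = 7, actual |A + B| = 7.


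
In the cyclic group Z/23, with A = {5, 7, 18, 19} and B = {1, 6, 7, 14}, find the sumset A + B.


Work in Z/23Z: reduce every sum a + b modulo 23.
Enumerate all 16 pairs:
a = 5: 5+1=6, 5+6=11, 5+7=12, 5+14=19
a = 7: 7+1=8, 7+6=13, 7+7=14, 7+14=21
a = 18: 18+1=19, 18+6=1, 18+7=2, 18+14=9
a = 19: 19+1=20, 19+6=2, 19+7=3, 19+14=10
Distinct residues collected: {1, 2, 3, 6, 8, 9, 10, 11, 12, 13, 14, 19, 20, 21}
|A + B| = 14 (out of 23 total residues).

A + B = {1, 2, 3, 6, 8, 9, 10, 11, 12, 13, 14, 19, 20, 21}


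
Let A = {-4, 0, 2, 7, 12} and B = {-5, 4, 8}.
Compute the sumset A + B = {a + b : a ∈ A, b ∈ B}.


A + B = {a + b : a ∈ A, b ∈ B}.
Enumerate all |A|·|B| = 5·3 = 15 pairs (a, b) and collect distinct sums.
a = -4: -4+-5=-9, -4+4=0, -4+8=4
a = 0: 0+-5=-5, 0+4=4, 0+8=8
a = 2: 2+-5=-3, 2+4=6, 2+8=10
a = 7: 7+-5=2, 7+4=11, 7+8=15
a = 12: 12+-5=7, 12+4=16, 12+8=20
Collecting distinct sums: A + B = {-9, -5, -3, 0, 2, 4, 6, 7, 8, 10, 11, 15, 16, 20}
|A + B| = 14

A + B = {-9, -5, -3, 0, 2, 4, 6, 7, 8, 10, 11, 15, 16, 20}


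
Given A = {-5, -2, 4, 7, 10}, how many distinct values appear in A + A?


A + A = {a + a' : a, a' ∈ A}; |A| = 5.
General bounds: 2|A| - 1 ≤ |A + A| ≤ |A|(|A|+1)/2, i.e. 9 ≤ |A + A| ≤ 15.
Lower bound 2|A|-1 is attained iff A is an arithmetic progression.
Enumerate sums a + a' for a ≤ a' (symmetric, so this suffices):
a = -5: -5+-5=-10, -5+-2=-7, -5+4=-1, -5+7=2, -5+10=5
a = -2: -2+-2=-4, -2+4=2, -2+7=5, -2+10=8
a = 4: 4+4=8, 4+7=11, 4+10=14
a = 7: 7+7=14, 7+10=17
a = 10: 10+10=20
Distinct sums: {-10, -7, -4, -1, 2, 5, 8, 11, 14, 17, 20}
|A + A| = 11

|A + A| = 11


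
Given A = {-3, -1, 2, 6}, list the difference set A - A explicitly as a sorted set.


A - A = {a - a' : a, a' ∈ A}.
Compute a - a' for each ordered pair (a, a'):
a = -3: -3--3=0, -3--1=-2, -3-2=-5, -3-6=-9
a = -1: -1--3=2, -1--1=0, -1-2=-3, -1-6=-7
a = 2: 2--3=5, 2--1=3, 2-2=0, 2-6=-4
a = 6: 6--3=9, 6--1=7, 6-2=4, 6-6=0
Collecting distinct values (and noting 0 appears from a-a):
A - A = {-9, -7, -5, -4, -3, -2, 0, 2, 3, 4, 5, 7, 9}
|A - A| = 13

A - A = {-9, -7, -5, -4, -3, -2, 0, 2, 3, 4, 5, 7, 9}


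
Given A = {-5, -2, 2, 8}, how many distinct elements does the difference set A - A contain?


A - A = {a - a' : a, a' ∈ A}; |A| = 4.
Bounds: 2|A|-1 ≤ |A - A| ≤ |A|² - |A| + 1, i.e. 7 ≤ |A - A| ≤ 13.
Note: 0 ∈ A - A always (from a - a). The set is symmetric: if d ∈ A - A then -d ∈ A - A.
Enumerate nonzero differences d = a - a' with a > a' (then include -d):
Positive differences: {3, 4, 6, 7, 10, 13}
Full difference set: {0} ∪ (positive diffs) ∪ (negative diffs).
|A - A| = 1 + 2·6 = 13 (matches direct enumeration: 13).

|A - A| = 13


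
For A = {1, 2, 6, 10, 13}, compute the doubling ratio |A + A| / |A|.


|A| = 5.
Compute A + A by enumerating all 25 pairs.
A + A = {2, 3, 4, 7, 8, 11, 12, 14, 15, 16, 19, 20, 23, 26}, so |A + A| = 14.
K = |A + A| / |A| = 14/5 (already in lowest terms) ≈ 2.8000.
Reference: AP of size 5 gives K = 9/5 ≈ 1.8000; a fully generic set of size 5 gives K ≈ 3.0000.

|A| = 5, |A + A| = 14, K = 14/5.


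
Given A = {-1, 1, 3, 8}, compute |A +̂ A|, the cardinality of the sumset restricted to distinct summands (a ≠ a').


Restricted sumset: A +̂ A = {a + a' : a ∈ A, a' ∈ A, a ≠ a'}.
Equivalently, take A + A and drop any sum 2a that is achievable ONLY as a + a for a ∈ A (i.e. sums representable only with equal summands).
Enumerate pairs (a, a') with a < a' (symmetric, so each unordered pair gives one sum; this covers all a ≠ a'):
  -1 + 1 = 0
  -1 + 3 = 2
  -1 + 8 = 7
  1 + 3 = 4
  1 + 8 = 9
  3 + 8 = 11
Collected distinct sums: {0, 2, 4, 7, 9, 11}
|A +̂ A| = 6
(Reference bound: |A +̂ A| ≥ 2|A| - 3 for |A| ≥ 2, with |A| = 4 giving ≥ 5.)

|A +̂ A| = 6


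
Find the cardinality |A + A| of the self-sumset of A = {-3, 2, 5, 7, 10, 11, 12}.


A + A = {a + a' : a, a' ∈ A}; |A| = 7.
General bounds: 2|A| - 1 ≤ |A + A| ≤ |A|(|A|+1)/2, i.e. 13 ≤ |A + A| ≤ 28.
Lower bound 2|A|-1 is attained iff A is an arithmetic progression.
Enumerate sums a + a' for a ≤ a' (symmetric, so this suffices):
a = -3: -3+-3=-6, -3+2=-1, -3+5=2, -3+7=4, -3+10=7, -3+11=8, -3+12=9
a = 2: 2+2=4, 2+5=7, 2+7=9, 2+10=12, 2+11=13, 2+12=14
a = 5: 5+5=10, 5+7=12, 5+10=15, 5+11=16, 5+12=17
a = 7: 7+7=14, 7+10=17, 7+11=18, 7+12=19
a = 10: 10+10=20, 10+11=21, 10+12=22
a = 11: 11+11=22, 11+12=23
a = 12: 12+12=24
Distinct sums: {-6, -1, 2, 4, 7, 8, 9, 10, 12, 13, 14, 15, 16, 17, 18, 19, 20, 21, 22, 23, 24}
|A + A| = 21

|A + A| = 21


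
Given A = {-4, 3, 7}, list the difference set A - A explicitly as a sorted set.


A - A = {a - a' : a, a' ∈ A}.
Compute a - a' for each ordered pair (a, a'):
a = -4: -4--4=0, -4-3=-7, -4-7=-11
a = 3: 3--4=7, 3-3=0, 3-7=-4
a = 7: 7--4=11, 7-3=4, 7-7=0
Collecting distinct values (and noting 0 appears from a-a):
A - A = {-11, -7, -4, 0, 4, 7, 11}
|A - A| = 7

A - A = {-11, -7, -4, 0, 4, 7, 11}


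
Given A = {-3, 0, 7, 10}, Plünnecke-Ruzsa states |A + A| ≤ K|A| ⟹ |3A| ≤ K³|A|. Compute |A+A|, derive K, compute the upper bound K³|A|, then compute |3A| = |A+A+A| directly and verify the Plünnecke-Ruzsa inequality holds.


|A| = 4.
Step 1: Compute A + A by enumerating all 16 pairs.
A + A = {-6, -3, 0, 4, 7, 10, 14, 17, 20}, so |A + A| = 9.
Step 2: Doubling constant K = |A + A|/|A| = 9/4 = 9/4 ≈ 2.2500.
Step 3: Plünnecke-Ruzsa gives |3A| ≤ K³·|A| = (2.2500)³ · 4 ≈ 45.5625.
Step 4: Compute 3A = A + A + A directly by enumerating all triples (a,b,c) ∈ A³; |3A| = 16.
Step 5: Check 16 ≤ 45.5625? Yes ✓.

K = 9/4, Plünnecke-Ruzsa bound K³|A| ≈ 45.5625, |3A| = 16, inequality holds.


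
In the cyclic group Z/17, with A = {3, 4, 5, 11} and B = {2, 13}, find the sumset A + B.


Work in Z/17Z: reduce every sum a + b modulo 17.
Enumerate all 8 pairs:
a = 3: 3+2=5, 3+13=16
a = 4: 4+2=6, 4+13=0
a = 5: 5+2=7, 5+13=1
a = 11: 11+2=13, 11+13=7
Distinct residues collected: {0, 1, 5, 6, 7, 13, 16}
|A + B| = 7 (out of 17 total residues).

A + B = {0, 1, 5, 6, 7, 13, 16}


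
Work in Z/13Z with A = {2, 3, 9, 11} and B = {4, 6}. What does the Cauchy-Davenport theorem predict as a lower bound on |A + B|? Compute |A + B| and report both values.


Cauchy-Davenport: |A + B| ≥ min(p, |A| + |B| - 1) for A, B nonempty in Z/pZ.
|A| = 4, |B| = 2, p = 13.
CD lower bound = min(13, 4 + 2 - 1) = min(13, 5) = 5.
Compute A + B mod 13 directly:
a = 2: 2+4=6, 2+6=8
a = 3: 3+4=7, 3+6=9
a = 9: 9+4=0, 9+6=2
a = 11: 11+4=2, 11+6=4
A + B = {0, 2, 4, 6, 7, 8, 9}, so |A + B| = 7.
Verify: 7 ≥ 5? Yes ✓.

CD lower bound = 5, actual |A + B| = 7.


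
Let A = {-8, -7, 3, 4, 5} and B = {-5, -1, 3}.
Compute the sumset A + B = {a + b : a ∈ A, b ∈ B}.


A + B = {a + b : a ∈ A, b ∈ B}.
Enumerate all |A|·|B| = 5·3 = 15 pairs (a, b) and collect distinct sums.
a = -8: -8+-5=-13, -8+-1=-9, -8+3=-5
a = -7: -7+-5=-12, -7+-1=-8, -7+3=-4
a = 3: 3+-5=-2, 3+-1=2, 3+3=6
a = 4: 4+-5=-1, 4+-1=3, 4+3=7
a = 5: 5+-5=0, 5+-1=4, 5+3=8
Collecting distinct sums: A + B = {-13, -12, -9, -8, -5, -4, -2, -1, 0, 2, 3, 4, 6, 7, 8}
|A + B| = 15

A + B = {-13, -12, -9, -8, -5, -4, -2, -1, 0, 2, 3, 4, 6, 7, 8}


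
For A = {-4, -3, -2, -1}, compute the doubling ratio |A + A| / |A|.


|A| = 4.
Compute A + A by enumerating all 16 pairs.
A + A = {-8, -7, -6, -5, -4, -3, -2}, so |A + A| = 7.
K = |A + A| / |A| = 7/4 (already in lowest terms) ≈ 1.7500.
Reference: AP of size 4 gives K = 7/4 ≈ 1.7500; a fully generic set of size 4 gives K ≈ 2.5000.

|A| = 4, |A + A| = 7, K = 7/4.


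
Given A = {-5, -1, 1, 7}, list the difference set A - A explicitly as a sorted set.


A - A = {a - a' : a, a' ∈ A}.
Compute a - a' for each ordered pair (a, a'):
a = -5: -5--5=0, -5--1=-4, -5-1=-6, -5-7=-12
a = -1: -1--5=4, -1--1=0, -1-1=-2, -1-7=-8
a = 1: 1--5=6, 1--1=2, 1-1=0, 1-7=-6
a = 7: 7--5=12, 7--1=8, 7-1=6, 7-7=0
Collecting distinct values (and noting 0 appears from a-a):
A - A = {-12, -8, -6, -4, -2, 0, 2, 4, 6, 8, 12}
|A - A| = 11

A - A = {-12, -8, -6, -4, -2, 0, 2, 4, 6, 8, 12}


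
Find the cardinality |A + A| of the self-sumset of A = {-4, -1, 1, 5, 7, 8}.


A + A = {a + a' : a, a' ∈ A}; |A| = 6.
General bounds: 2|A| - 1 ≤ |A + A| ≤ |A|(|A|+1)/2, i.e. 11 ≤ |A + A| ≤ 21.
Lower bound 2|A|-1 is attained iff A is an arithmetic progression.
Enumerate sums a + a' for a ≤ a' (symmetric, so this suffices):
a = -4: -4+-4=-8, -4+-1=-5, -4+1=-3, -4+5=1, -4+7=3, -4+8=4
a = -1: -1+-1=-2, -1+1=0, -1+5=4, -1+7=6, -1+8=7
a = 1: 1+1=2, 1+5=6, 1+7=8, 1+8=9
a = 5: 5+5=10, 5+7=12, 5+8=13
a = 7: 7+7=14, 7+8=15
a = 8: 8+8=16
Distinct sums: {-8, -5, -3, -2, 0, 1, 2, 3, 4, 6, 7, 8, 9, 10, 12, 13, 14, 15, 16}
|A + A| = 19

|A + A| = 19


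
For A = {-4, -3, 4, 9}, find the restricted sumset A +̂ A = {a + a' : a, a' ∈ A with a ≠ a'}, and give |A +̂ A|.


Restricted sumset: A +̂ A = {a + a' : a ∈ A, a' ∈ A, a ≠ a'}.
Equivalently, take A + A and drop any sum 2a that is achievable ONLY as a + a for a ∈ A (i.e. sums representable only with equal summands).
Enumerate pairs (a, a') with a < a' (symmetric, so each unordered pair gives one sum; this covers all a ≠ a'):
  -4 + -3 = -7
  -4 + 4 = 0
  -4 + 9 = 5
  -3 + 4 = 1
  -3 + 9 = 6
  4 + 9 = 13
Collected distinct sums: {-7, 0, 1, 5, 6, 13}
|A +̂ A| = 6
(Reference bound: |A +̂ A| ≥ 2|A| - 3 for |A| ≥ 2, with |A| = 4 giving ≥ 5.)

|A +̂ A| = 6


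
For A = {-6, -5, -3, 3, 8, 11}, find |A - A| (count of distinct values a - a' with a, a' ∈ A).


A - A = {a - a' : a, a' ∈ A}; |A| = 6.
Bounds: 2|A|-1 ≤ |A - A| ≤ |A|² - |A| + 1, i.e. 11 ≤ |A - A| ≤ 31.
Note: 0 ∈ A - A always (from a - a). The set is symmetric: if d ∈ A - A then -d ∈ A - A.
Enumerate nonzero differences d = a - a' with a > a' (then include -d):
Positive differences: {1, 2, 3, 5, 6, 8, 9, 11, 13, 14, 16, 17}
Full difference set: {0} ∪ (positive diffs) ∪ (negative diffs).
|A - A| = 1 + 2·12 = 25 (matches direct enumeration: 25).

|A - A| = 25


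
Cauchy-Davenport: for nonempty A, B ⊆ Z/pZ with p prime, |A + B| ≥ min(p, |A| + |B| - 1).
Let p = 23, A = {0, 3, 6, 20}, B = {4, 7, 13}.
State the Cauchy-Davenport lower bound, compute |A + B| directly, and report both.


Cauchy-Davenport: |A + B| ≥ min(p, |A| + |B| - 1) for A, B nonempty in Z/pZ.
|A| = 4, |B| = 3, p = 23.
CD lower bound = min(23, 4 + 3 - 1) = min(23, 6) = 6.
Compute A + B mod 23 directly:
a = 0: 0+4=4, 0+7=7, 0+13=13
a = 3: 3+4=7, 3+7=10, 3+13=16
a = 6: 6+4=10, 6+7=13, 6+13=19
a = 20: 20+4=1, 20+7=4, 20+13=10
A + B = {1, 4, 7, 10, 13, 16, 19}, so |A + B| = 7.
Verify: 7 ≥ 6? Yes ✓.

CD lower bound = 6, actual |A + B| = 7.


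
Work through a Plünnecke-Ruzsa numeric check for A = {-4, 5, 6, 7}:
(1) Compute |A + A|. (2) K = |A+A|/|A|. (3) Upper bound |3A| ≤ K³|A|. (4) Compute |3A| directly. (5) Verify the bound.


|A| = 4.
Step 1: Compute A + A by enumerating all 16 pairs.
A + A = {-8, 1, 2, 3, 10, 11, 12, 13, 14}, so |A + A| = 9.
Step 2: Doubling constant K = |A + A|/|A| = 9/4 = 9/4 ≈ 2.2500.
Step 3: Plünnecke-Ruzsa gives |3A| ≤ K³·|A| = (2.2500)³ · 4 ≈ 45.5625.
Step 4: Compute 3A = A + A + A directly by enumerating all triples (a,b,c) ∈ A³; |3A| = 16.
Step 5: Check 16 ≤ 45.5625? Yes ✓.

K = 9/4, Plünnecke-Ruzsa bound K³|A| ≈ 45.5625, |3A| = 16, inequality holds.


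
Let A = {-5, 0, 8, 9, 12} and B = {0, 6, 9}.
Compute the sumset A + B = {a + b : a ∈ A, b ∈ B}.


A + B = {a + b : a ∈ A, b ∈ B}.
Enumerate all |A|·|B| = 5·3 = 15 pairs (a, b) and collect distinct sums.
a = -5: -5+0=-5, -5+6=1, -5+9=4
a = 0: 0+0=0, 0+6=6, 0+9=9
a = 8: 8+0=8, 8+6=14, 8+9=17
a = 9: 9+0=9, 9+6=15, 9+9=18
a = 12: 12+0=12, 12+6=18, 12+9=21
Collecting distinct sums: A + B = {-5, 0, 1, 4, 6, 8, 9, 12, 14, 15, 17, 18, 21}
|A + B| = 13

A + B = {-5, 0, 1, 4, 6, 8, 9, 12, 14, 15, 17, 18, 21}


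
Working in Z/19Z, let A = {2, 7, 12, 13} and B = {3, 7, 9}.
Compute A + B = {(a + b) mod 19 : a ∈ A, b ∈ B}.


Work in Z/19Z: reduce every sum a + b modulo 19.
Enumerate all 12 pairs:
a = 2: 2+3=5, 2+7=9, 2+9=11
a = 7: 7+3=10, 7+7=14, 7+9=16
a = 12: 12+3=15, 12+7=0, 12+9=2
a = 13: 13+3=16, 13+7=1, 13+9=3
Distinct residues collected: {0, 1, 2, 3, 5, 9, 10, 11, 14, 15, 16}
|A + B| = 11 (out of 19 total residues).

A + B = {0, 1, 2, 3, 5, 9, 10, 11, 14, 15, 16}


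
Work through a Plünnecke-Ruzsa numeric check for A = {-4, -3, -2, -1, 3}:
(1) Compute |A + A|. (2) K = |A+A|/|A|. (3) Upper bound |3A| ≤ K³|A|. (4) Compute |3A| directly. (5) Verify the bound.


|A| = 5.
Step 1: Compute A + A by enumerating all 25 pairs.
A + A = {-8, -7, -6, -5, -4, -3, -2, -1, 0, 1, 2, 6}, so |A + A| = 12.
Step 2: Doubling constant K = |A + A|/|A| = 12/5 = 12/5 ≈ 2.4000.
Step 3: Plünnecke-Ruzsa gives |3A| ≤ K³·|A| = (2.4000)³ · 5 ≈ 69.1200.
Step 4: Compute 3A = A + A + A directly by enumerating all triples (a,b,c) ∈ A³; |3A| = 19.
Step 5: Check 19 ≤ 69.1200? Yes ✓.

K = 12/5, Plünnecke-Ruzsa bound K³|A| ≈ 69.1200, |3A| = 19, inequality holds.


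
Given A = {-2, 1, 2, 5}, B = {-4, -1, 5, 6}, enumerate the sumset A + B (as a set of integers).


A + B = {a + b : a ∈ A, b ∈ B}.
Enumerate all |A|·|B| = 4·4 = 16 pairs (a, b) and collect distinct sums.
a = -2: -2+-4=-6, -2+-1=-3, -2+5=3, -2+6=4
a = 1: 1+-4=-3, 1+-1=0, 1+5=6, 1+6=7
a = 2: 2+-4=-2, 2+-1=1, 2+5=7, 2+6=8
a = 5: 5+-4=1, 5+-1=4, 5+5=10, 5+6=11
Collecting distinct sums: A + B = {-6, -3, -2, 0, 1, 3, 4, 6, 7, 8, 10, 11}
|A + B| = 12

A + B = {-6, -3, -2, 0, 1, 3, 4, 6, 7, 8, 10, 11}


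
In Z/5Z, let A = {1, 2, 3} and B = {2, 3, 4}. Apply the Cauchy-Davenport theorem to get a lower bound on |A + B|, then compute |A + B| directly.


Cauchy-Davenport: |A + B| ≥ min(p, |A| + |B| - 1) for A, B nonempty in Z/pZ.
|A| = 3, |B| = 3, p = 5.
CD lower bound = min(5, 3 + 3 - 1) = min(5, 5) = 5.
Compute A + B mod 5 directly:
a = 1: 1+2=3, 1+3=4, 1+4=0
a = 2: 2+2=4, 2+3=0, 2+4=1
a = 3: 3+2=0, 3+3=1, 3+4=2
A + B = {0, 1, 2, 3, 4}, so |A + B| = 5.
Verify: 5 ≥ 5? Yes ✓.

CD lower bound = 5, actual |A + B| = 5.


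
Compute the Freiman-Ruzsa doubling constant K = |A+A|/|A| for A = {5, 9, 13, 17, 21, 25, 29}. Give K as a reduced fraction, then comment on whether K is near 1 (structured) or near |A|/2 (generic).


|A| = 7.
Compute A + A by enumerating all 49 pairs.
A + A = {10, 14, 18, 22, 26, 30, 34, 38, 42, 46, 50, 54, 58}, so |A + A| = 13.
K = |A + A| / |A| = 13/7 (already in lowest terms) ≈ 1.8571.
Reference: AP of size 7 gives K = 13/7 ≈ 1.8571; a fully generic set of size 7 gives K ≈ 4.0000.

|A| = 7, |A + A| = 13, K = 13/7.


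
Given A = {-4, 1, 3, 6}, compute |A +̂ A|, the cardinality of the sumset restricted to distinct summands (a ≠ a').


Restricted sumset: A +̂ A = {a + a' : a ∈ A, a' ∈ A, a ≠ a'}.
Equivalently, take A + A and drop any sum 2a that is achievable ONLY as a + a for a ∈ A (i.e. sums representable only with equal summands).
Enumerate pairs (a, a') with a < a' (symmetric, so each unordered pair gives one sum; this covers all a ≠ a'):
  -4 + 1 = -3
  -4 + 3 = -1
  -4 + 6 = 2
  1 + 3 = 4
  1 + 6 = 7
  3 + 6 = 9
Collected distinct sums: {-3, -1, 2, 4, 7, 9}
|A +̂ A| = 6
(Reference bound: |A +̂ A| ≥ 2|A| - 3 for |A| ≥ 2, with |A| = 4 giving ≥ 5.)

|A +̂ A| = 6


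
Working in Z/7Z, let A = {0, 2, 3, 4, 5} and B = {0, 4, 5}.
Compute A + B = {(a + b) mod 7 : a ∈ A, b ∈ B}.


Work in Z/7Z: reduce every sum a + b modulo 7.
Enumerate all 15 pairs:
a = 0: 0+0=0, 0+4=4, 0+5=5
a = 2: 2+0=2, 2+4=6, 2+5=0
a = 3: 3+0=3, 3+4=0, 3+5=1
a = 4: 4+0=4, 4+4=1, 4+5=2
a = 5: 5+0=5, 5+4=2, 5+5=3
Distinct residues collected: {0, 1, 2, 3, 4, 5, 6}
|A + B| = 7 (out of 7 total residues).

A + B = {0, 1, 2, 3, 4, 5, 6}


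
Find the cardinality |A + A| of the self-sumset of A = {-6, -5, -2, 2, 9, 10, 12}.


A + A = {a + a' : a, a' ∈ A}; |A| = 7.
General bounds: 2|A| - 1 ≤ |A + A| ≤ |A|(|A|+1)/2, i.e. 13 ≤ |A + A| ≤ 28.
Lower bound 2|A|-1 is attained iff A is an arithmetic progression.
Enumerate sums a + a' for a ≤ a' (symmetric, so this suffices):
a = -6: -6+-6=-12, -6+-5=-11, -6+-2=-8, -6+2=-4, -6+9=3, -6+10=4, -6+12=6
a = -5: -5+-5=-10, -5+-2=-7, -5+2=-3, -5+9=4, -5+10=5, -5+12=7
a = -2: -2+-2=-4, -2+2=0, -2+9=7, -2+10=8, -2+12=10
a = 2: 2+2=4, 2+9=11, 2+10=12, 2+12=14
a = 9: 9+9=18, 9+10=19, 9+12=21
a = 10: 10+10=20, 10+12=22
a = 12: 12+12=24
Distinct sums: {-12, -11, -10, -8, -7, -4, -3, 0, 3, 4, 5, 6, 7, 8, 10, 11, 12, 14, 18, 19, 20, 21, 22, 24}
|A + A| = 24

|A + A| = 24


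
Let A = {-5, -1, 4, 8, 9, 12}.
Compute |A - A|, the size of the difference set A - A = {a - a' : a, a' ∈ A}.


A - A = {a - a' : a, a' ∈ A}; |A| = 6.
Bounds: 2|A|-1 ≤ |A - A| ≤ |A|² - |A| + 1, i.e. 11 ≤ |A - A| ≤ 31.
Note: 0 ∈ A - A always (from a - a). The set is symmetric: if d ∈ A - A then -d ∈ A - A.
Enumerate nonzero differences d = a - a' with a > a' (then include -d):
Positive differences: {1, 3, 4, 5, 8, 9, 10, 13, 14, 17}
Full difference set: {0} ∪ (positive diffs) ∪ (negative diffs).
|A - A| = 1 + 2·10 = 21 (matches direct enumeration: 21).

|A - A| = 21


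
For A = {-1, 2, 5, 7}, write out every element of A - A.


A - A = {a - a' : a, a' ∈ A}.
Compute a - a' for each ordered pair (a, a'):
a = -1: -1--1=0, -1-2=-3, -1-5=-6, -1-7=-8
a = 2: 2--1=3, 2-2=0, 2-5=-3, 2-7=-5
a = 5: 5--1=6, 5-2=3, 5-5=0, 5-7=-2
a = 7: 7--1=8, 7-2=5, 7-5=2, 7-7=0
Collecting distinct values (and noting 0 appears from a-a):
A - A = {-8, -6, -5, -3, -2, 0, 2, 3, 5, 6, 8}
|A - A| = 11

A - A = {-8, -6, -5, -3, -2, 0, 2, 3, 5, 6, 8}


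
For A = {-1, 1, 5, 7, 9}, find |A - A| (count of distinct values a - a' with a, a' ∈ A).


A - A = {a - a' : a, a' ∈ A}; |A| = 5.
Bounds: 2|A|-1 ≤ |A - A| ≤ |A|² - |A| + 1, i.e. 9 ≤ |A - A| ≤ 21.
Note: 0 ∈ A - A always (from a - a). The set is symmetric: if d ∈ A - A then -d ∈ A - A.
Enumerate nonzero differences d = a - a' with a > a' (then include -d):
Positive differences: {2, 4, 6, 8, 10}
Full difference set: {0} ∪ (positive diffs) ∪ (negative diffs).
|A - A| = 1 + 2·5 = 11 (matches direct enumeration: 11).

|A - A| = 11


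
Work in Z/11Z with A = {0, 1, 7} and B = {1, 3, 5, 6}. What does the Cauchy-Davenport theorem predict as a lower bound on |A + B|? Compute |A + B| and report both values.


Cauchy-Davenport: |A + B| ≥ min(p, |A| + |B| - 1) for A, B nonempty in Z/pZ.
|A| = 3, |B| = 4, p = 11.
CD lower bound = min(11, 3 + 4 - 1) = min(11, 6) = 6.
Compute A + B mod 11 directly:
a = 0: 0+1=1, 0+3=3, 0+5=5, 0+6=6
a = 1: 1+1=2, 1+3=4, 1+5=6, 1+6=7
a = 7: 7+1=8, 7+3=10, 7+5=1, 7+6=2
A + B = {1, 2, 3, 4, 5, 6, 7, 8, 10}, so |A + B| = 9.
Verify: 9 ≥ 6? Yes ✓.

CD lower bound = 6, actual |A + B| = 9.
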